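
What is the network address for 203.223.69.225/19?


IP:   11001011.11011111.01000101.11100001
Mask: 11111111.11111111.11100000.00000000
AND operation:
Net:  11001011.11011111.01000000.00000000
Network: 203.223.64.0/19


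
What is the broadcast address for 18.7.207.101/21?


Network: 18.7.200.0/21
Host bits = 11
Set all host bits to 1:
Broadcast: 18.7.207.255


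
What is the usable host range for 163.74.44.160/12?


Network: 163.64.0.0
Broadcast: 163.79.255.255
First usable = network + 1
Last usable = broadcast - 1
Range: 163.64.0.1 to 163.79.255.254


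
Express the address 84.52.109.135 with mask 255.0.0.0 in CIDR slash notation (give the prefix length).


Binary: 11111111.00000000.00000000.00000000
Count leading 1s
Prefix: /8


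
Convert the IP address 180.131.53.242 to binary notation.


180 = 10110100
131 = 10000011
53 = 00110101
242 = 11110010
Binary: 10110100.10000011.00110101.11110010


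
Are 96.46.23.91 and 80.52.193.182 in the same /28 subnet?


Mask: 255.255.255.240
96.46.23.91 AND mask = 96.46.23.80
80.52.193.182 AND mask = 80.52.193.176
No, different subnets (96.46.23.80 vs 80.52.193.176)


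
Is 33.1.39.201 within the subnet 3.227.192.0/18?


Subnet network: 3.227.192.0
Test IP AND mask: 33.1.0.0
No, 33.1.39.201 is not in 3.227.192.0/18


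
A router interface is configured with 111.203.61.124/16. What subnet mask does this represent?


/16 means 16 network bits, 16 host bits
Binary: 11111111111111110000000000000000
Mask: 255.255.0.0


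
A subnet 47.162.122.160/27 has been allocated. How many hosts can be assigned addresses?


Host bits = 32 - 27 = 5
Total addresses = 2^5 = 32
Usable = total - 2 (network and broadcast)
Usable hosts: 30


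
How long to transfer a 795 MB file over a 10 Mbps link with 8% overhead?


Effective throughput = 10 * (1 - 8/100) = 9.2 Mbps
File size in Mb = 795 * 8 = 6360 Mb
Time = 6360 / 9.2
Time = 691.3043 seconds


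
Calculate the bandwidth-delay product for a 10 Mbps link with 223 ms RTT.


BDP = bandwidth * RTT
= 10 Mbps * 223 ms
= 10 * 1e6 * 223 / 1000 bits
= 2230000 bits
= 278750 bytes
= 272.2168 KB
BDP = 2230000 bits (278750 bytes)


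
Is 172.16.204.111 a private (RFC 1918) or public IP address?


RFC 1918 private ranges:
  10.0.0.0/8 (10.0.0.0 - 10.255.255.255)
  172.16.0.0/12 (172.16.0.0 - 172.31.255.255)
  192.168.0.0/16 (192.168.0.0 - 192.168.255.255)
Private (in 172.16.0.0/12)


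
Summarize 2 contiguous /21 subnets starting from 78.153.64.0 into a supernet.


Original prefix: /21
Number of subnets: 2 = 2^1
New prefix = 21 - 1 = 20
Supernet: 78.153.64.0/20


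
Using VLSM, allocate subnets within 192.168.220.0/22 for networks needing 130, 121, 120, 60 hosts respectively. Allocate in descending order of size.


130 hosts -> /24 (254 usable): 192.168.220.0/24
121 hosts -> /25 (126 usable): 192.168.221.0/25
120 hosts -> /25 (126 usable): 192.168.221.128/25
60 hosts -> /26 (62 usable): 192.168.222.0/26
Allocation: 192.168.220.0/24 (130 hosts, 254 usable); 192.168.221.0/25 (121 hosts, 126 usable); 192.168.221.128/25 (120 hosts, 126 usable); 192.168.222.0/26 (60 hosts, 62 usable)


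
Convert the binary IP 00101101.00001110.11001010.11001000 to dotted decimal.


00101101 = 45
00001110 = 14
11001010 = 202
11001000 = 200
IP: 45.14.202.200


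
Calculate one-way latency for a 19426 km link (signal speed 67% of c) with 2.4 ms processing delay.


Speed = 0.67 * 3e5 km/s = 201000 km/s
Propagation delay = 19426 / 201000 = 0.0966 s = 96.6468 ms
Processing delay = 2.4 ms
Total one-way latency = 99.0468 ms


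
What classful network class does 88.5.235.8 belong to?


First octet: 88
Binary: 01011000
0xxxxxxx -> Class A (1-126)
Class A, default mask 255.0.0.0 (/8)


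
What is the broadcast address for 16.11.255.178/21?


Network: 16.11.248.0/21
Host bits = 11
Set all host bits to 1:
Broadcast: 16.11.255.255


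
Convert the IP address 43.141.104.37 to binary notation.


43 = 00101011
141 = 10001101
104 = 01101000
37 = 00100101
Binary: 00101011.10001101.01101000.00100101


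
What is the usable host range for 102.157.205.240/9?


Network: 102.128.0.0
Broadcast: 102.255.255.255
First usable = network + 1
Last usable = broadcast - 1
Range: 102.128.0.1 to 102.255.255.254


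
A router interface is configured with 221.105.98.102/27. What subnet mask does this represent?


/27 means 27 network bits, 5 host bits
Binary: 11111111111111111111111111100000
Mask: 255.255.255.224


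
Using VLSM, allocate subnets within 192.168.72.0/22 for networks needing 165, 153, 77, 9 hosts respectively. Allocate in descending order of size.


165 hosts -> /24 (254 usable): 192.168.72.0/24
153 hosts -> /24 (254 usable): 192.168.73.0/24
77 hosts -> /25 (126 usable): 192.168.74.0/25
9 hosts -> /28 (14 usable): 192.168.74.128/28
Allocation: 192.168.72.0/24 (165 hosts, 254 usable); 192.168.73.0/24 (153 hosts, 254 usable); 192.168.74.0/25 (77 hosts, 126 usable); 192.168.74.128/28 (9 hosts, 14 usable)


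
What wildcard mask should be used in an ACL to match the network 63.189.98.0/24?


Subnet mask: 255.255.255.0
Wildcard = 255.255.255.255 - subnet mask
255 - 255 = 0
255 - 255 = 0
255 - 255 = 0
255 - 0 = 255
Wildcard: 0.0.0.255


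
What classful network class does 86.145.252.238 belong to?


First octet: 86
Binary: 01010110
0xxxxxxx -> Class A (1-126)
Class A, default mask 255.0.0.0 (/8)


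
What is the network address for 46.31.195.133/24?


IP:   00101110.00011111.11000011.10000101
Mask: 11111111.11111111.11111111.00000000
AND operation:
Net:  00101110.00011111.11000011.00000000
Network: 46.31.195.0/24


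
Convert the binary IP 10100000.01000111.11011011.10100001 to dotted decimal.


10100000 = 160
01000111 = 71
11011011 = 219
10100001 = 161
IP: 160.71.219.161


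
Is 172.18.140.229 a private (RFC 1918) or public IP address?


RFC 1918 private ranges:
  10.0.0.0/8 (10.0.0.0 - 10.255.255.255)
  172.16.0.0/12 (172.16.0.0 - 172.31.255.255)
  192.168.0.0/16 (192.168.0.0 - 192.168.255.255)
Private (in 172.16.0.0/12)


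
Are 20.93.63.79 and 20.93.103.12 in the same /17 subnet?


Mask: 255.255.128.0
20.93.63.79 AND mask = 20.93.0.0
20.93.103.12 AND mask = 20.93.0.0
Yes, same subnet (20.93.0.0)


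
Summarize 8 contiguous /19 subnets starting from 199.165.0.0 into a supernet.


Original prefix: /19
Number of subnets: 8 = 2^3
New prefix = 19 - 3 = 16
Supernet: 199.165.0.0/16


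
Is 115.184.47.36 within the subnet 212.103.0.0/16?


Subnet network: 212.103.0.0
Test IP AND mask: 115.184.0.0
No, 115.184.47.36 is not in 212.103.0.0/16


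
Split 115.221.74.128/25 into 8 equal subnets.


New prefix = 25 + 3 = 28
Each subnet has 16 addresses
  115.221.74.128/28
  115.221.74.144/28
  115.221.74.160/28
  115.221.74.176/28
  115.221.74.192/28
  115.221.74.208/28
  115.221.74.224/28
  115.221.74.240/28
Subnets: 115.221.74.128/28, 115.221.74.144/28, 115.221.74.160/28, 115.221.74.176/28, 115.221.74.192/28, 115.221.74.208/28, 115.221.74.224/28, 115.221.74.240/28


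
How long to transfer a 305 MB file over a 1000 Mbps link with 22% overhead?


Effective throughput = 1000 * (1 - 22/100) = 780 Mbps
File size in Mb = 305 * 8 = 2440 Mb
Time = 2440 / 780
Time = 3.1282 seconds


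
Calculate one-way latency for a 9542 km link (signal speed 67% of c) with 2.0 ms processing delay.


Speed = 0.67 * 3e5 km/s = 201000 km/s
Propagation delay = 9542 / 201000 = 0.0475 s = 47.4726 ms
Processing delay = 2.0 ms
Total one-way latency = 49.4726 ms


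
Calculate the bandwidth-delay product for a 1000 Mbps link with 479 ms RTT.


BDP = bandwidth * RTT
= 1000 Mbps * 479 ms
= 1000 * 1e6 * 479 / 1000 bits
= 479000000 bits
= 59875000 bytes
= 58471.6797 KB
BDP = 479000000 bits (59875000 bytes)


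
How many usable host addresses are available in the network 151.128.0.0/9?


Host bits = 32 - 9 = 23
Total addresses = 2^23 = 8388608
Usable = total - 2 (network and broadcast)
Usable hosts: 8388606


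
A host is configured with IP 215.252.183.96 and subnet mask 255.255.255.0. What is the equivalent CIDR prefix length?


Binary: 11111111.11111111.11111111.00000000
Count leading 1s
Prefix: /24


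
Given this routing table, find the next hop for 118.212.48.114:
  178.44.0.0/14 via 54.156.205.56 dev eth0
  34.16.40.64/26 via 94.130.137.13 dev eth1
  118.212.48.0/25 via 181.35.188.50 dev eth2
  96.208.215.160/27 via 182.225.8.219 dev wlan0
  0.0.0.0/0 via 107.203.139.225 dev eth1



Longest prefix match for 118.212.48.114:
  /14 178.44.0.0: no
  /26 34.16.40.64: no
  /25 118.212.48.0: MATCH
  /27 96.208.215.160: no
  /0 0.0.0.0: MATCH
Selected: next-hop 181.35.188.50 via eth2 (matched /25)


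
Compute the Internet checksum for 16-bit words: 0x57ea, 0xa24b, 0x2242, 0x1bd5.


Sum all words (with carry folding):
+ 0x57ea = 0x57ea
+ 0xa24b = 0xfa35
+ 0x2242 = 0x1c78
+ 0x1bd5 = 0x384d
One's complement: ~0x384d
Checksum = 0xc7b2


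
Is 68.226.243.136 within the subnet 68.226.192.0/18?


Subnet network: 68.226.192.0
Test IP AND mask: 68.226.192.0
Yes, 68.226.243.136 is in 68.226.192.0/18


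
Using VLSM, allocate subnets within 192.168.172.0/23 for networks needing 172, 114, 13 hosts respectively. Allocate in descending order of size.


172 hosts -> /24 (254 usable): 192.168.172.0/24
114 hosts -> /25 (126 usable): 192.168.173.0/25
13 hosts -> /28 (14 usable): 192.168.173.128/28
Allocation: 192.168.172.0/24 (172 hosts, 254 usable); 192.168.173.0/25 (114 hosts, 126 usable); 192.168.173.128/28 (13 hosts, 14 usable)


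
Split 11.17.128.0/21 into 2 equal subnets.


New prefix = 21 + 1 = 22
Each subnet has 1024 addresses
  11.17.128.0/22
  11.17.132.0/22
Subnets: 11.17.128.0/22, 11.17.132.0/22


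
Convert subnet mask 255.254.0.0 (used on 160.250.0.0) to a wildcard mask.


Subnet mask: 255.254.0.0
Wildcard = 255.255.255.255 - subnet mask
255 - 255 = 0
255 - 254 = 1
255 - 0 = 255
255 - 0 = 255
Wildcard: 0.1.255.255


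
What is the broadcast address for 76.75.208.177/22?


Network: 76.75.208.0/22
Host bits = 10
Set all host bits to 1:
Broadcast: 76.75.211.255


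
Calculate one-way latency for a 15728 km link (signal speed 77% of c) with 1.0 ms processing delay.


Speed = 0.77 * 3e5 km/s = 231000 km/s
Propagation delay = 15728 / 231000 = 0.0681 s = 68.0866 ms
Processing delay = 1.0 ms
Total one-way latency = 69.0866 ms


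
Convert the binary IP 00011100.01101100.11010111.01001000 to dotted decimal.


00011100 = 28
01101100 = 108
11010111 = 215
01001000 = 72
IP: 28.108.215.72


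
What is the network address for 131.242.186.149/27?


IP:   10000011.11110010.10111010.10010101
Mask: 11111111.11111111.11111111.11100000
AND operation:
Net:  10000011.11110010.10111010.10000000
Network: 131.242.186.128/27


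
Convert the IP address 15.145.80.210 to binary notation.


15 = 00001111
145 = 10010001
80 = 01010000
210 = 11010010
Binary: 00001111.10010001.01010000.11010010


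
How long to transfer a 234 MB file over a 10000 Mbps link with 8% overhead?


Effective throughput = 10000 * (1 - 8/100) = 9200 Mbps
File size in Mb = 234 * 8 = 1872 Mb
Time = 1872 / 9200
Time = 0.2035 seconds


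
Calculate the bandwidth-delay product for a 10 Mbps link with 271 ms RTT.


BDP = bandwidth * RTT
= 10 Mbps * 271 ms
= 10 * 1e6 * 271 / 1000 bits
= 2710000 bits
= 338750 bytes
= 330.8105 KB
BDP = 2710000 bits (338750 bytes)


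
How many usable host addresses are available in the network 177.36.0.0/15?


Host bits = 32 - 15 = 17
Total addresses = 2^17 = 131072
Usable = total - 2 (network and broadcast)
Usable hosts: 131070


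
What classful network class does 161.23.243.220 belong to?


First octet: 161
Binary: 10100001
10xxxxxx -> Class B (128-191)
Class B, default mask 255.255.0.0 (/16)


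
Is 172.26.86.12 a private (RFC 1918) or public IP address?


RFC 1918 private ranges:
  10.0.0.0/8 (10.0.0.0 - 10.255.255.255)
  172.16.0.0/12 (172.16.0.0 - 172.31.255.255)
  192.168.0.0/16 (192.168.0.0 - 192.168.255.255)
Private (in 172.16.0.0/12)


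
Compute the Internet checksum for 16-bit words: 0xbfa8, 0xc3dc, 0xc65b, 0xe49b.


Sum all words (with carry folding):
+ 0xbfa8 = 0xbfa8
+ 0xc3dc = 0x8385
+ 0xc65b = 0x49e1
+ 0xe49b = 0x2e7d
One's complement: ~0x2e7d
Checksum = 0xd182


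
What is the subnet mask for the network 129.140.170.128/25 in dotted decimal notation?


/25 means 25 network bits, 7 host bits
Binary: 11111111111111111111111110000000
Mask: 255.255.255.128


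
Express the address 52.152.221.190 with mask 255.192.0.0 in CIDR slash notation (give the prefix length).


Binary: 11111111.11000000.00000000.00000000
Count leading 1s
Prefix: /10


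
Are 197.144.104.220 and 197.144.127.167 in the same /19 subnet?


Mask: 255.255.224.0
197.144.104.220 AND mask = 197.144.96.0
197.144.127.167 AND mask = 197.144.96.0
Yes, same subnet (197.144.96.0)


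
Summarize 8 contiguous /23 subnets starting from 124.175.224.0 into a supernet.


Original prefix: /23
Number of subnets: 8 = 2^3
New prefix = 23 - 3 = 20
Supernet: 124.175.224.0/20


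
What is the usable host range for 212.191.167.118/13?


Network: 212.184.0.0
Broadcast: 212.191.255.255
First usable = network + 1
Last usable = broadcast - 1
Range: 212.184.0.1 to 212.191.255.254


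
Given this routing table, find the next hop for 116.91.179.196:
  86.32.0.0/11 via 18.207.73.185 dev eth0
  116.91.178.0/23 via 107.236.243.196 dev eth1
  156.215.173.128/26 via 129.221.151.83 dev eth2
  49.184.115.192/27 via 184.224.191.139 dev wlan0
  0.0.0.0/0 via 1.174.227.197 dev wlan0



Longest prefix match for 116.91.179.196:
  /11 86.32.0.0: no
  /23 116.91.178.0: MATCH
  /26 156.215.173.128: no
  /27 49.184.115.192: no
  /0 0.0.0.0: MATCH
Selected: next-hop 107.236.243.196 via eth1 (matched /23)


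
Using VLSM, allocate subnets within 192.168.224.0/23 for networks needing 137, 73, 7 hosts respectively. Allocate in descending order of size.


137 hosts -> /24 (254 usable): 192.168.224.0/24
73 hosts -> /25 (126 usable): 192.168.225.0/25
7 hosts -> /28 (14 usable): 192.168.225.128/28
Allocation: 192.168.224.0/24 (137 hosts, 254 usable); 192.168.225.0/25 (73 hosts, 126 usable); 192.168.225.128/28 (7 hosts, 14 usable)


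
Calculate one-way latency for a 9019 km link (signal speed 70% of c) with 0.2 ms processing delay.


Speed = 0.7 * 3e5 km/s = 210000 km/s
Propagation delay = 9019 / 210000 = 0.0429 s = 42.9476 ms
Processing delay = 0.2 ms
Total one-way latency = 43.1476 ms


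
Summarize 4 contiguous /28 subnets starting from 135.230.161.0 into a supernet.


Original prefix: /28
Number of subnets: 4 = 2^2
New prefix = 28 - 2 = 26
Supernet: 135.230.161.0/26


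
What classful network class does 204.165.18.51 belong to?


First octet: 204
Binary: 11001100
110xxxxx -> Class C (192-223)
Class C, default mask 255.255.255.0 (/24)


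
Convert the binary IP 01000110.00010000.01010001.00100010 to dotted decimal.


01000110 = 70
00010000 = 16
01010001 = 81
00100010 = 34
IP: 70.16.81.34


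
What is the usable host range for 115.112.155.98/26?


Network: 115.112.155.64
Broadcast: 115.112.155.127
First usable = network + 1
Last usable = broadcast - 1
Range: 115.112.155.65 to 115.112.155.126


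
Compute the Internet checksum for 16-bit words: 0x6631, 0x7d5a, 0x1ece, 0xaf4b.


Sum all words (with carry folding):
+ 0x6631 = 0x6631
+ 0x7d5a = 0xe38b
+ 0x1ece = 0x025a
+ 0xaf4b = 0xb1a5
One's complement: ~0xb1a5
Checksum = 0x4e5a


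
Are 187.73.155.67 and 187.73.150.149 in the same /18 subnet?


Mask: 255.255.192.0
187.73.155.67 AND mask = 187.73.128.0
187.73.150.149 AND mask = 187.73.128.0
Yes, same subnet (187.73.128.0)


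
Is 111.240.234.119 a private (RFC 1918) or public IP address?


RFC 1918 private ranges:
  10.0.0.0/8 (10.0.0.0 - 10.255.255.255)
  172.16.0.0/12 (172.16.0.0 - 172.31.255.255)
  192.168.0.0/16 (192.168.0.0 - 192.168.255.255)
Public (not in any RFC 1918 range)


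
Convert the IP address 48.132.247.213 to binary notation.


48 = 00110000
132 = 10000100
247 = 11110111
213 = 11010101
Binary: 00110000.10000100.11110111.11010101


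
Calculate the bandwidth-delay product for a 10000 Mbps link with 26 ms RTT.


BDP = bandwidth * RTT
= 10000 Mbps * 26 ms
= 10000 * 1e6 * 26 / 1000 bits
= 260000000 bits
= 32500000 bytes
= 31738.2812 KB
BDP = 260000000 bits (32500000 bytes)


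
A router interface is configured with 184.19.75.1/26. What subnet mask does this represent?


/26 means 26 network bits, 6 host bits
Binary: 11111111111111111111111111000000
Mask: 255.255.255.192


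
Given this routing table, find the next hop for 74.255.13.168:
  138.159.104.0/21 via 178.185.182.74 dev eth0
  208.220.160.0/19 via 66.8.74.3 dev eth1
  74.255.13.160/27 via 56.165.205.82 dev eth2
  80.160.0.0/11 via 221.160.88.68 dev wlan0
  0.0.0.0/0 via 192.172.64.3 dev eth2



Longest prefix match for 74.255.13.168:
  /21 138.159.104.0: no
  /19 208.220.160.0: no
  /27 74.255.13.160: MATCH
  /11 80.160.0.0: no
  /0 0.0.0.0: MATCH
Selected: next-hop 56.165.205.82 via eth2 (matched /27)


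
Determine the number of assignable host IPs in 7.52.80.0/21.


Host bits = 32 - 21 = 11
Total addresses = 2^11 = 2048
Usable = total - 2 (network and broadcast)
Usable hosts: 2046


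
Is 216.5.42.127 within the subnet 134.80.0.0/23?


Subnet network: 134.80.0.0
Test IP AND mask: 216.5.42.0
No, 216.5.42.127 is not in 134.80.0.0/23


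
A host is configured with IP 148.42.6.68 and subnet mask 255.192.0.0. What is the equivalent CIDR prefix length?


Binary: 11111111.11000000.00000000.00000000
Count leading 1s
Prefix: /10


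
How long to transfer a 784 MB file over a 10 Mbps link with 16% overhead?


Effective throughput = 10 * (1 - 16/100) = 8.4 Mbps
File size in Mb = 784 * 8 = 6272 Mb
Time = 6272 / 8.4
Time = 746.6667 seconds


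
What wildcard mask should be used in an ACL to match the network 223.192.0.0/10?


Subnet mask: 255.192.0.0
Wildcard = 255.255.255.255 - subnet mask
255 - 255 = 0
255 - 192 = 63
255 - 0 = 255
255 - 0 = 255
Wildcard: 0.63.255.255


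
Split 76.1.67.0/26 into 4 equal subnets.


New prefix = 26 + 2 = 28
Each subnet has 16 addresses
  76.1.67.0/28
  76.1.67.16/28
  76.1.67.32/28
  76.1.67.48/28
Subnets: 76.1.67.0/28, 76.1.67.16/28, 76.1.67.32/28, 76.1.67.48/28


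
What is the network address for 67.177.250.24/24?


IP:   01000011.10110001.11111010.00011000
Mask: 11111111.11111111.11111111.00000000
AND operation:
Net:  01000011.10110001.11111010.00000000
Network: 67.177.250.0/24


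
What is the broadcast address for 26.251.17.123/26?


Network: 26.251.17.64/26
Host bits = 6
Set all host bits to 1:
Broadcast: 26.251.17.127


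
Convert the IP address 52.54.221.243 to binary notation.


52 = 00110100
54 = 00110110
221 = 11011101
243 = 11110011
Binary: 00110100.00110110.11011101.11110011


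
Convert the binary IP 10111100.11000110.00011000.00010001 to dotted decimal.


10111100 = 188
11000110 = 198
00011000 = 24
00010001 = 17
IP: 188.198.24.17


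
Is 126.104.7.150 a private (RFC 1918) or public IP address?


RFC 1918 private ranges:
  10.0.0.0/8 (10.0.0.0 - 10.255.255.255)
  172.16.0.0/12 (172.16.0.0 - 172.31.255.255)
  192.168.0.0/16 (192.168.0.0 - 192.168.255.255)
Public (not in any RFC 1918 range)


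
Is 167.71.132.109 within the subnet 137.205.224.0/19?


Subnet network: 137.205.224.0
Test IP AND mask: 167.71.128.0
No, 167.71.132.109 is not in 137.205.224.0/19


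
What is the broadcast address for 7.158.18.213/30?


Network: 7.158.18.212/30
Host bits = 2
Set all host bits to 1:
Broadcast: 7.158.18.215


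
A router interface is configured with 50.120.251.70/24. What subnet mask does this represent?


/24 means 24 network bits, 8 host bits
Binary: 11111111111111111111111100000000
Mask: 255.255.255.0


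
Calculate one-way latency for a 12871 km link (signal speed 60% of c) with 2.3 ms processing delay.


Speed = 0.6 * 3e5 km/s = 180000 km/s
Propagation delay = 12871 / 180000 = 0.0715 s = 71.5056 ms
Processing delay = 2.3 ms
Total one-way latency = 73.8056 ms


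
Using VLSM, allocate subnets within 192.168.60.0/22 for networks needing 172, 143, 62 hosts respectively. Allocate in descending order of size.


172 hosts -> /24 (254 usable): 192.168.60.0/24
143 hosts -> /24 (254 usable): 192.168.61.0/24
62 hosts -> /26 (62 usable): 192.168.62.0/26
Allocation: 192.168.60.0/24 (172 hosts, 254 usable); 192.168.61.0/24 (143 hosts, 254 usable); 192.168.62.0/26 (62 hosts, 62 usable)


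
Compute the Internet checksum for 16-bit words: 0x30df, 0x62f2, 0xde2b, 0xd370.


Sum all words (with carry folding):
+ 0x30df = 0x30df
+ 0x62f2 = 0x93d1
+ 0xde2b = 0x71fd
+ 0xd370 = 0x456e
One's complement: ~0x456e
Checksum = 0xba91


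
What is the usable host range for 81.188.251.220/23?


Network: 81.188.250.0
Broadcast: 81.188.251.255
First usable = network + 1
Last usable = broadcast - 1
Range: 81.188.250.1 to 81.188.251.254


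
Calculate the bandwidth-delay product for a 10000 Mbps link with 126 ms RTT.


BDP = bandwidth * RTT
= 10000 Mbps * 126 ms
= 10000 * 1e6 * 126 / 1000 bits
= 1260000000 bits
= 157500000 bytes
= 153808.5938 KB
BDP = 1260000000 bits (157500000 bytes)


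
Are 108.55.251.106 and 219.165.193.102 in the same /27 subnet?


Mask: 255.255.255.224
108.55.251.106 AND mask = 108.55.251.96
219.165.193.102 AND mask = 219.165.193.96
No, different subnets (108.55.251.96 vs 219.165.193.96)


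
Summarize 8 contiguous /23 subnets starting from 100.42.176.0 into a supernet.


Original prefix: /23
Number of subnets: 8 = 2^3
New prefix = 23 - 3 = 20
Supernet: 100.42.176.0/20


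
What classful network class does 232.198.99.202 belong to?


First octet: 232
Binary: 11101000
1110xxxx -> Class D (224-239)
Class D (multicast), default mask N/A


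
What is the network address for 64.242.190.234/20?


IP:   01000000.11110010.10111110.11101010
Mask: 11111111.11111111.11110000.00000000
AND operation:
Net:  01000000.11110010.10110000.00000000
Network: 64.242.176.0/20


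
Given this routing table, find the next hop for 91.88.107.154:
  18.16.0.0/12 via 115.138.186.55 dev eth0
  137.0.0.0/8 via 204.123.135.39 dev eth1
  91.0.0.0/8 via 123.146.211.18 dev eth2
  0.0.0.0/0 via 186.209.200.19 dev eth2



Longest prefix match for 91.88.107.154:
  /12 18.16.0.0: no
  /8 137.0.0.0: no
  /8 91.0.0.0: MATCH
  /0 0.0.0.0: MATCH
Selected: next-hop 123.146.211.18 via eth2 (matched /8)


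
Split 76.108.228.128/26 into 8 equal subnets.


New prefix = 26 + 3 = 29
Each subnet has 8 addresses
  76.108.228.128/29
  76.108.228.136/29
  76.108.228.144/29
  76.108.228.152/29
  76.108.228.160/29
  76.108.228.168/29
  76.108.228.176/29
  76.108.228.184/29
Subnets: 76.108.228.128/29, 76.108.228.136/29, 76.108.228.144/29, 76.108.228.152/29, 76.108.228.160/29, 76.108.228.168/29, 76.108.228.176/29, 76.108.228.184/29


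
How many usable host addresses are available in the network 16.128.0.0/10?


Host bits = 32 - 10 = 22
Total addresses = 2^22 = 4194304
Usable = total - 2 (network and broadcast)
Usable hosts: 4194302


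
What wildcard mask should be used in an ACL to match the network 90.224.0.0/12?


Subnet mask: 255.240.0.0
Wildcard = 255.255.255.255 - subnet mask
255 - 255 = 0
255 - 240 = 15
255 - 0 = 255
255 - 0 = 255
Wildcard: 0.15.255.255


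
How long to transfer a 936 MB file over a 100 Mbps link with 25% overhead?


Effective throughput = 100 * (1 - 25/100) = 75 Mbps
File size in Mb = 936 * 8 = 7488 Mb
Time = 7488 / 75
Time = 99.84 seconds


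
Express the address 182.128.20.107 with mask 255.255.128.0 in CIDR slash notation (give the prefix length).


Binary: 11111111.11111111.10000000.00000000
Count leading 1s
Prefix: /17


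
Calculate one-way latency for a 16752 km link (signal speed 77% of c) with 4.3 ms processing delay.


Speed = 0.77 * 3e5 km/s = 231000 km/s
Propagation delay = 16752 / 231000 = 0.0725 s = 72.5195 ms
Processing delay = 4.3 ms
Total one-way latency = 76.8195 ms


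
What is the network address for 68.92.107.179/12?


IP:   01000100.01011100.01101011.10110011
Mask: 11111111.11110000.00000000.00000000
AND operation:
Net:  01000100.01010000.00000000.00000000
Network: 68.80.0.0/12


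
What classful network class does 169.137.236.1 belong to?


First octet: 169
Binary: 10101001
10xxxxxx -> Class B (128-191)
Class B, default mask 255.255.0.0 (/16)


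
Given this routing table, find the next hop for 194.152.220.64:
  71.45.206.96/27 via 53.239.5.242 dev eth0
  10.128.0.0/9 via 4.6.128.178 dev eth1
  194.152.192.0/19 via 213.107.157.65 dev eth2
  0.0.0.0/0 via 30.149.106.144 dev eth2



Longest prefix match for 194.152.220.64:
  /27 71.45.206.96: no
  /9 10.128.0.0: no
  /19 194.152.192.0: MATCH
  /0 0.0.0.0: MATCH
Selected: next-hop 213.107.157.65 via eth2 (matched /19)


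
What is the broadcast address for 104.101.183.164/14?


Network: 104.100.0.0/14
Host bits = 18
Set all host bits to 1:
Broadcast: 104.103.255.255


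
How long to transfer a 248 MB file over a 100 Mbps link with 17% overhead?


Effective throughput = 100 * (1 - 17/100) = 83 Mbps
File size in Mb = 248 * 8 = 1984 Mb
Time = 1984 / 83
Time = 23.9036 seconds


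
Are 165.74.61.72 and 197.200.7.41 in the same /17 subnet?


Mask: 255.255.128.0
165.74.61.72 AND mask = 165.74.0.0
197.200.7.41 AND mask = 197.200.0.0
No, different subnets (165.74.0.0 vs 197.200.0.0)


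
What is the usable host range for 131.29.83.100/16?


Network: 131.29.0.0
Broadcast: 131.29.255.255
First usable = network + 1
Last usable = broadcast - 1
Range: 131.29.0.1 to 131.29.255.254


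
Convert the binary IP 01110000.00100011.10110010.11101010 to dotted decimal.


01110000 = 112
00100011 = 35
10110010 = 178
11101010 = 234
IP: 112.35.178.234


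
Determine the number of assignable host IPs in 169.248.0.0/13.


Host bits = 32 - 13 = 19
Total addresses = 2^19 = 524288
Usable = total - 2 (network and broadcast)
Usable hosts: 524286


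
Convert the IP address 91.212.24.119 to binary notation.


91 = 01011011
212 = 11010100
24 = 00011000
119 = 01110111
Binary: 01011011.11010100.00011000.01110111


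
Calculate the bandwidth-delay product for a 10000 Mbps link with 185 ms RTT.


BDP = bandwidth * RTT
= 10000 Mbps * 185 ms
= 10000 * 1e6 * 185 / 1000 bits
= 1850000000 bits
= 231250000 bytes
= 225830.0781 KB
BDP = 1850000000 bits (231250000 bytes)


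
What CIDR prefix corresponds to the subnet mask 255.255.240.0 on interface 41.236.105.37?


Binary: 11111111.11111111.11110000.00000000
Count leading 1s
Prefix: /20


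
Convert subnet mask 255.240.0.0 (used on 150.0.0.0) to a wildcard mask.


Subnet mask: 255.240.0.0
Wildcard = 255.255.255.255 - subnet mask
255 - 255 = 0
255 - 240 = 15
255 - 0 = 255
255 - 0 = 255
Wildcard: 0.15.255.255


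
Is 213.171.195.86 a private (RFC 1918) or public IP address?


RFC 1918 private ranges:
  10.0.0.0/8 (10.0.0.0 - 10.255.255.255)
  172.16.0.0/12 (172.16.0.0 - 172.31.255.255)
  192.168.0.0/16 (192.168.0.0 - 192.168.255.255)
Public (not in any RFC 1918 range)


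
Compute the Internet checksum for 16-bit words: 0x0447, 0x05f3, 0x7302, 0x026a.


Sum all words (with carry folding):
+ 0x0447 = 0x0447
+ 0x05f3 = 0x0a3a
+ 0x7302 = 0x7d3c
+ 0x026a = 0x7fa6
One's complement: ~0x7fa6
Checksum = 0x8059


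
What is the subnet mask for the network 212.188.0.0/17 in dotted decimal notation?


/17 means 17 network bits, 15 host bits
Binary: 11111111111111111000000000000000
Mask: 255.255.128.0


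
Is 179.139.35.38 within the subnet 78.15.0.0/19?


Subnet network: 78.15.0.0
Test IP AND mask: 179.139.32.0
No, 179.139.35.38 is not in 78.15.0.0/19


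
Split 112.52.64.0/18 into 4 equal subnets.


New prefix = 18 + 2 = 20
Each subnet has 4096 addresses
  112.52.64.0/20
  112.52.80.0/20
  112.52.96.0/20
  112.52.112.0/20
Subnets: 112.52.64.0/20, 112.52.80.0/20, 112.52.96.0/20, 112.52.112.0/20


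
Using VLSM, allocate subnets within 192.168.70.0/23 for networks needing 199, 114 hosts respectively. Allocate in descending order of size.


199 hosts -> /24 (254 usable): 192.168.70.0/24
114 hosts -> /25 (126 usable): 192.168.71.0/25
Allocation: 192.168.70.0/24 (199 hosts, 254 usable); 192.168.71.0/25 (114 hosts, 126 usable)


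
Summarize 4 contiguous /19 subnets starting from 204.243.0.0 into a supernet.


Original prefix: /19
Number of subnets: 4 = 2^2
New prefix = 19 - 2 = 17
Supernet: 204.243.0.0/17


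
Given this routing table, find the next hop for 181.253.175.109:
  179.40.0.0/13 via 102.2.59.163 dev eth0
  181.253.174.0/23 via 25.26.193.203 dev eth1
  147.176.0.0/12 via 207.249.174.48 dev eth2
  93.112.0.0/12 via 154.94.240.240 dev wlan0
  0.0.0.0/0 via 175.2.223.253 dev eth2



Longest prefix match for 181.253.175.109:
  /13 179.40.0.0: no
  /23 181.253.174.0: MATCH
  /12 147.176.0.0: no
  /12 93.112.0.0: no
  /0 0.0.0.0: MATCH
Selected: next-hop 25.26.193.203 via eth1 (matched /23)


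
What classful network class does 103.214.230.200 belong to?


First octet: 103
Binary: 01100111
0xxxxxxx -> Class A (1-126)
Class A, default mask 255.0.0.0 (/8)


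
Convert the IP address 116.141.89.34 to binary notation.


116 = 01110100
141 = 10001101
89 = 01011001
34 = 00100010
Binary: 01110100.10001101.01011001.00100010


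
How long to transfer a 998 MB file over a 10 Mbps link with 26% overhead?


Effective throughput = 10 * (1 - 26/100) = 7.4 Mbps
File size in Mb = 998 * 8 = 7984 Mb
Time = 7984 / 7.4
Time = 1078.9189 seconds


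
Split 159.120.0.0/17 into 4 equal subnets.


New prefix = 17 + 2 = 19
Each subnet has 8192 addresses
  159.120.0.0/19
  159.120.32.0/19
  159.120.64.0/19
  159.120.96.0/19
Subnets: 159.120.0.0/19, 159.120.32.0/19, 159.120.64.0/19, 159.120.96.0/19


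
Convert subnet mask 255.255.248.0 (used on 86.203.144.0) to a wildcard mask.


Subnet mask: 255.255.248.0
Wildcard = 255.255.255.255 - subnet mask
255 - 255 = 0
255 - 255 = 0
255 - 248 = 7
255 - 0 = 255
Wildcard: 0.0.7.255


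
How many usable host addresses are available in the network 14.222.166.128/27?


Host bits = 32 - 27 = 5
Total addresses = 2^5 = 32
Usable = total - 2 (network and broadcast)
Usable hosts: 30


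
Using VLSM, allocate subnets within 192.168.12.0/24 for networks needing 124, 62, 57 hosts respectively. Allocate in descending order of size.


124 hosts -> /25 (126 usable): 192.168.12.0/25
62 hosts -> /26 (62 usable): 192.168.12.128/26
57 hosts -> /26 (62 usable): 192.168.12.192/26
Allocation: 192.168.12.0/25 (124 hosts, 126 usable); 192.168.12.128/26 (62 hosts, 62 usable); 192.168.12.192/26 (57 hosts, 62 usable)


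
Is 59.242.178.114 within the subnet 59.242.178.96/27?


Subnet network: 59.242.178.96
Test IP AND mask: 59.242.178.96
Yes, 59.242.178.114 is in 59.242.178.96/27


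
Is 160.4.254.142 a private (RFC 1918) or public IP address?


RFC 1918 private ranges:
  10.0.0.0/8 (10.0.0.0 - 10.255.255.255)
  172.16.0.0/12 (172.16.0.0 - 172.31.255.255)
  192.168.0.0/16 (192.168.0.0 - 192.168.255.255)
Public (not in any RFC 1918 range)


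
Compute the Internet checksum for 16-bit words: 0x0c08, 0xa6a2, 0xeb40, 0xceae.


Sum all words (with carry folding):
+ 0x0c08 = 0x0c08
+ 0xa6a2 = 0xb2aa
+ 0xeb40 = 0x9deb
+ 0xceae = 0x6c9a
One's complement: ~0x6c9a
Checksum = 0x9365


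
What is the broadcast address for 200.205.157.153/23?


Network: 200.205.156.0/23
Host bits = 9
Set all host bits to 1:
Broadcast: 200.205.157.255


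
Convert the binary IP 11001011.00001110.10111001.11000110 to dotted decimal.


11001011 = 203
00001110 = 14
10111001 = 185
11000110 = 198
IP: 203.14.185.198


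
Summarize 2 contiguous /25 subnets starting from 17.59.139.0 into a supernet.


Original prefix: /25
Number of subnets: 2 = 2^1
New prefix = 25 - 1 = 24
Supernet: 17.59.139.0/24


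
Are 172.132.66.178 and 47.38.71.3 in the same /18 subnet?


Mask: 255.255.192.0
172.132.66.178 AND mask = 172.132.64.0
47.38.71.3 AND mask = 47.38.64.0
No, different subnets (172.132.64.0 vs 47.38.64.0)


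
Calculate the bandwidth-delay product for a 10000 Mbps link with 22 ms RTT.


BDP = bandwidth * RTT
= 10000 Mbps * 22 ms
= 10000 * 1e6 * 22 / 1000 bits
= 220000000 bits
= 27500000 bytes
= 26855.4688 KB
BDP = 220000000 bits (27500000 bytes)


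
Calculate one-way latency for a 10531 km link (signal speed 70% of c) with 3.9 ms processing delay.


Speed = 0.7 * 3e5 km/s = 210000 km/s
Propagation delay = 10531 / 210000 = 0.0501 s = 50.1476 ms
Processing delay = 3.9 ms
Total one-way latency = 54.0476 ms


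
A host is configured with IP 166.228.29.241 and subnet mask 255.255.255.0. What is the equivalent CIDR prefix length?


Binary: 11111111.11111111.11111111.00000000
Count leading 1s
Prefix: /24


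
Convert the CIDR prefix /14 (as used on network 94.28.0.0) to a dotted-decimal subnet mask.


/14 means 14 network bits, 18 host bits
Binary: 11111111111111000000000000000000
Mask: 255.252.0.0


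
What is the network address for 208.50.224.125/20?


IP:   11010000.00110010.11100000.01111101
Mask: 11111111.11111111.11110000.00000000
AND operation:
Net:  11010000.00110010.11100000.00000000
Network: 208.50.224.0/20


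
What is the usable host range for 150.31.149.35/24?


Network: 150.31.149.0
Broadcast: 150.31.149.255
First usable = network + 1
Last usable = broadcast - 1
Range: 150.31.149.1 to 150.31.149.254


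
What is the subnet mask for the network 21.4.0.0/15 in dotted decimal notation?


/15 means 15 network bits, 17 host bits
Binary: 11111111111111100000000000000000
Mask: 255.254.0.0


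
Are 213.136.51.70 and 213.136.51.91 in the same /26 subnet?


Mask: 255.255.255.192
213.136.51.70 AND mask = 213.136.51.64
213.136.51.91 AND mask = 213.136.51.64
Yes, same subnet (213.136.51.64)


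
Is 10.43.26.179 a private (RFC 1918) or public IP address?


RFC 1918 private ranges:
  10.0.0.0/8 (10.0.0.0 - 10.255.255.255)
  172.16.0.0/12 (172.16.0.0 - 172.31.255.255)
  192.168.0.0/16 (192.168.0.0 - 192.168.255.255)
Private (in 10.0.0.0/8)


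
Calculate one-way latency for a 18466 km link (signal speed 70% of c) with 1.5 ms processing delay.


Speed = 0.7 * 3e5 km/s = 210000 km/s
Propagation delay = 18466 / 210000 = 0.0879 s = 87.9333 ms
Processing delay = 1.5 ms
Total one-way latency = 89.4333 ms


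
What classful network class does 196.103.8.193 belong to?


First octet: 196
Binary: 11000100
110xxxxx -> Class C (192-223)
Class C, default mask 255.255.255.0 (/24)


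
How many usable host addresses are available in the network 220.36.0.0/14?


Host bits = 32 - 14 = 18
Total addresses = 2^18 = 262144
Usable = total - 2 (network and broadcast)
Usable hosts: 262142


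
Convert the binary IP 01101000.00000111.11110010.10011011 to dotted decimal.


01101000 = 104
00000111 = 7
11110010 = 242
10011011 = 155
IP: 104.7.242.155


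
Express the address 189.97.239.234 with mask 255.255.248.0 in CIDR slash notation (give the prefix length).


Binary: 11111111.11111111.11111000.00000000
Count leading 1s
Prefix: /21


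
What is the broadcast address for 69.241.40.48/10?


Network: 69.192.0.0/10
Host bits = 22
Set all host bits to 1:
Broadcast: 69.255.255.255


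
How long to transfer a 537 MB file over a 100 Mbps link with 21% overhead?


Effective throughput = 100 * (1 - 21/100) = 79 Mbps
File size in Mb = 537 * 8 = 4296 Mb
Time = 4296 / 79
Time = 54.3797 seconds


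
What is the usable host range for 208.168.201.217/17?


Network: 208.168.128.0
Broadcast: 208.168.255.255
First usable = network + 1
Last usable = broadcast - 1
Range: 208.168.128.1 to 208.168.255.254


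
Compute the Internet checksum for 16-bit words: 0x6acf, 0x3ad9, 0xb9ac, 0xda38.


Sum all words (with carry folding):
+ 0x6acf = 0x6acf
+ 0x3ad9 = 0xa5a8
+ 0xb9ac = 0x5f55
+ 0xda38 = 0x398e
One's complement: ~0x398e
Checksum = 0xc671


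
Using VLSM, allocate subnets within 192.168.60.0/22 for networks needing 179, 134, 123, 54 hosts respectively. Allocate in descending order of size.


179 hosts -> /24 (254 usable): 192.168.60.0/24
134 hosts -> /24 (254 usable): 192.168.61.0/24
123 hosts -> /25 (126 usable): 192.168.62.0/25
54 hosts -> /26 (62 usable): 192.168.62.128/26
Allocation: 192.168.60.0/24 (179 hosts, 254 usable); 192.168.61.0/24 (134 hosts, 254 usable); 192.168.62.0/25 (123 hosts, 126 usable); 192.168.62.128/26 (54 hosts, 62 usable)


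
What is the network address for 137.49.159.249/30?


IP:   10001001.00110001.10011111.11111001
Mask: 11111111.11111111.11111111.11111100
AND operation:
Net:  10001001.00110001.10011111.11111000
Network: 137.49.159.248/30


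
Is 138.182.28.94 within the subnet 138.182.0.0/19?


Subnet network: 138.182.0.0
Test IP AND mask: 138.182.0.0
Yes, 138.182.28.94 is in 138.182.0.0/19


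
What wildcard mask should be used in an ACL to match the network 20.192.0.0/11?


Subnet mask: 255.224.0.0
Wildcard = 255.255.255.255 - subnet mask
255 - 255 = 0
255 - 224 = 31
255 - 0 = 255
255 - 0 = 255
Wildcard: 0.31.255.255


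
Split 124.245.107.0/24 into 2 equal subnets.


New prefix = 24 + 1 = 25
Each subnet has 128 addresses
  124.245.107.0/25
  124.245.107.128/25
Subnets: 124.245.107.0/25, 124.245.107.128/25


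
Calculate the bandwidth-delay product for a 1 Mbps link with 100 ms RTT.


BDP = bandwidth * RTT
= 1 Mbps * 100 ms
= 1 * 1e6 * 100 / 1000 bits
= 100000 bits
= 12500 bytes
= 12.207 KB
BDP = 100000 bits (12500 bytes)


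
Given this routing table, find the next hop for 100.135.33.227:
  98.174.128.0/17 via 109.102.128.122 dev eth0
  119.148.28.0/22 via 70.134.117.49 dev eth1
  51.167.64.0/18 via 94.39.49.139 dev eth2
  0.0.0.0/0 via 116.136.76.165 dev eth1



Longest prefix match for 100.135.33.227:
  /17 98.174.128.0: no
  /22 119.148.28.0: no
  /18 51.167.64.0: no
  /0 0.0.0.0: MATCH
Selected: next-hop 116.136.76.165 via eth1 (matched /0)


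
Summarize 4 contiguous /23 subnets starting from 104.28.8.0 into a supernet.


Original prefix: /23
Number of subnets: 4 = 2^2
New prefix = 23 - 2 = 21
Supernet: 104.28.8.0/21


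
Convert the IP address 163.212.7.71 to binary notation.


163 = 10100011
212 = 11010100
7 = 00000111
71 = 01000111
Binary: 10100011.11010100.00000111.01000111


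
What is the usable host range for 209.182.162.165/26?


Network: 209.182.162.128
Broadcast: 209.182.162.191
First usable = network + 1
Last usable = broadcast - 1
Range: 209.182.162.129 to 209.182.162.190


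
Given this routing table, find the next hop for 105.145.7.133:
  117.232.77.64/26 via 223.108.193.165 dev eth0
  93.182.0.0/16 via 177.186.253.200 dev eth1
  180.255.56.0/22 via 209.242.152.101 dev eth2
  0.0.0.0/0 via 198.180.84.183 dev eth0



Longest prefix match for 105.145.7.133:
  /26 117.232.77.64: no
  /16 93.182.0.0: no
  /22 180.255.56.0: no
  /0 0.0.0.0: MATCH
Selected: next-hop 198.180.84.183 via eth0 (matched /0)


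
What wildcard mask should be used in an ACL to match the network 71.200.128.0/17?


Subnet mask: 255.255.128.0
Wildcard = 255.255.255.255 - subnet mask
255 - 255 = 0
255 - 255 = 0
255 - 128 = 127
255 - 0 = 255
Wildcard: 0.0.127.255


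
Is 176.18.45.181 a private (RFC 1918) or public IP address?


RFC 1918 private ranges:
  10.0.0.0/8 (10.0.0.0 - 10.255.255.255)
  172.16.0.0/12 (172.16.0.0 - 172.31.255.255)
  192.168.0.0/16 (192.168.0.0 - 192.168.255.255)
Public (not in any RFC 1918 range)


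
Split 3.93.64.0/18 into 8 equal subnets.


New prefix = 18 + 3 = 21
Each subnet has 2048 addresses
  3.93.64.0/21
  3.93.72.0/21
  3.93.80.0/21
  3.93.88.0/21
  3.93.96.0/21
  3.93.104.0/21
  3.93.112.0/21
  3.93.120.0/21
Subnets: 3.93.64.0/21, 3.93.72.0/21, 3.93.80.0/21, 3.93.88.0/21, 3.93.96.0/21, 3.93.104.0/21, 3.93.112.0/21, 3.93.120.0/21
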